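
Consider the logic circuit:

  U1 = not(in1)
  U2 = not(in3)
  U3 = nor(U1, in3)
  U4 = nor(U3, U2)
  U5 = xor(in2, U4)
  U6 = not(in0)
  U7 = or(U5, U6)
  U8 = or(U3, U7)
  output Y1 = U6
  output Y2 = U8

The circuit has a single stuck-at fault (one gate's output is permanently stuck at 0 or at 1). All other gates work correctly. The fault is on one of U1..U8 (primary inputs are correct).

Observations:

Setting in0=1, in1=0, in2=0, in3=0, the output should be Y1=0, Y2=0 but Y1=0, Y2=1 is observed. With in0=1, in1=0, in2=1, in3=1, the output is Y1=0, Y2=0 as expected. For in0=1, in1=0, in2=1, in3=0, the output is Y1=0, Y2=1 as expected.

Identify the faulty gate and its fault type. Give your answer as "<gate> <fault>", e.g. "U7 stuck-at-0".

U1 stuck-at-0

Fault-free values for test 1 (in0=1, in1=0, in2=0, in3=0): U1=1, U2=1, U3=0, U4=0, U5=0, U6=0, U7=0, U8=0, giving Y1=0, Y2=0. Observed Y1=0, Y2=1.
Test 1: faults giving observed Y1=0, Y2=1 are {U1 stuck-at-0, U2 stuck-at-0, U3 stuck-at-1, U4 stuck-at-1, U5 stuck-at-1, U7 stuck-at-1, U8 stuck-at-1}.
Test 2 (in0=1, in1=0, in2=1, in3=1): fault-free U1=1, U2=0, U3=0, U4=1, U5=0, U6=0, U7=0, U8=0 → Y1=0, Y2=0; observed Y1=0, Y2=0. Eliminates U3 stuck-at-1, U5 stuck-at-1, U7 stuck-at-1, U8 stuck-at-1.
Test 3 (in0=1, in1=0, in2=1, in3=0): fault-free U1=1, U2=1, U3=0, U4=0, U5=1, U6=0, U7=1, U8=1 → Y1=0, Y2=1; observed Y1=0, Y2=1. Eliminates U2 stuck-at-0, U4 stuck-at-1.
Only U1 stuck-at-0 is consistent with every test.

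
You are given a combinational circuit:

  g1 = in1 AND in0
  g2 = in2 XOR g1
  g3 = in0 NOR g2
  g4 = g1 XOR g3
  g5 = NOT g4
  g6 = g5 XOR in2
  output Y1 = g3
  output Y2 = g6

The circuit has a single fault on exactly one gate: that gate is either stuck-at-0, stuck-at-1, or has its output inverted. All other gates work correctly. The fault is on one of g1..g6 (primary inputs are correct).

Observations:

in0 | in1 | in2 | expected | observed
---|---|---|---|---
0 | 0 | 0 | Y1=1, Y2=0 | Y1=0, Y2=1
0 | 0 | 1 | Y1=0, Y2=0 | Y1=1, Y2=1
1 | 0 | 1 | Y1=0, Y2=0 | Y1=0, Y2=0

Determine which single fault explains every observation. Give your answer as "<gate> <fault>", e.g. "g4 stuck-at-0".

g2 inverted output

Fault-free values for test 1 (in0=0, in1=0, in2=0): g1=0, g2=0, g3=1, g4=1, g5=0, g6=0, giving Y1=1, Y2=0. Observed Y1=0, Y2=1.
Test 1: faults giving observed Y1=0, Y2=1 are {g2 stuck-at-1, g2 inverted output, g3 stuck-at-0, g3 inverted output}.
Test 2 (in0=0, in1=0, in2=1): fault-free g1=0, g2=1, g3=0, g4=0, g5=1, g6=0 → Y1=0, Y2=0; observed Y1=1, Y2=1. Eliminates g2 stuck-at-1, g3 stuck-at-0.
Test 3 (in0=1, in1=0, in2=1): fault-free g1=0, g2=1, g3=0, g4=0, g5=1, g6=0 → Y1=0, Y2=0; observed Y1=0, Y2=0. Eliminates g3 inverted output.
Only g2 inverted output is consistent with every test.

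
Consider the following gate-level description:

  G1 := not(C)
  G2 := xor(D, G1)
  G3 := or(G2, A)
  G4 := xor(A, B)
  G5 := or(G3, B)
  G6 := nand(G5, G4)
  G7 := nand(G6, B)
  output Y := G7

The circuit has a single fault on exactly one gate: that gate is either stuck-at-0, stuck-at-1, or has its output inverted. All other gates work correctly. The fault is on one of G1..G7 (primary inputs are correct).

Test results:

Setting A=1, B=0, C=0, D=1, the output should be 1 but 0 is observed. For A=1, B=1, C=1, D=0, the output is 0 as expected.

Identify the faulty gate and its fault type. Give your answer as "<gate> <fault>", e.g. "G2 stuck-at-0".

G7 stuck-at-0

Fault-free values for test 1 (A=1, B=0, C=0, D=1): G1=1, G2=0, G3=1, G4=1, G5=1, G6=0, G7=1, giving Y=1. Observed 0.
Test 1: faults giving observed 0 are {G7 stuck-at-0, G7 inverted output}.
Test 2 (A=1, B=1, C=1, D=0): fault-free G1=0, G2=0, G3=1, G4=0, G5=1, G6=1, G7=0 → 0; observed 0. Eliminates G7 inverted output.
Only G7 stuck-at-0 is consistent with every test.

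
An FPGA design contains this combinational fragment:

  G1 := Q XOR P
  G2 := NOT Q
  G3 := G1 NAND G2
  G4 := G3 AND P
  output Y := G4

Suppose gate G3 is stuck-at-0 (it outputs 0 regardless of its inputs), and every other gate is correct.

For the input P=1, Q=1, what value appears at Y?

0

Propagate with G3 forced: G1=0, G2=0, G3=0 [stuck-at-0], G4=0.
So Y = 0. (Without the fault it would be 1.)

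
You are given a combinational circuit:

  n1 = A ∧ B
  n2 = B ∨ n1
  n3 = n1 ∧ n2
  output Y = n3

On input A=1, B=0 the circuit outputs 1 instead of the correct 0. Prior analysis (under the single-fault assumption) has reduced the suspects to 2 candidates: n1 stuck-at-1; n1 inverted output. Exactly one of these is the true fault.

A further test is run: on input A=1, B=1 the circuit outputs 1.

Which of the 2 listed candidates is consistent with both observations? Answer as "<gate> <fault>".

n1 stuck-at-1

Evaluate each candidate on input A=1, B=1:
  n1 stuck-at-1: n1=1 [stuck-at-1], n2=1, n3=1 → 1 — matches
  n1 inverted output: n1=0 [inverted output], n2=1, n3=0 → 0 — eliminated
Only n1 stuck-at-1 reproduces the observed 1.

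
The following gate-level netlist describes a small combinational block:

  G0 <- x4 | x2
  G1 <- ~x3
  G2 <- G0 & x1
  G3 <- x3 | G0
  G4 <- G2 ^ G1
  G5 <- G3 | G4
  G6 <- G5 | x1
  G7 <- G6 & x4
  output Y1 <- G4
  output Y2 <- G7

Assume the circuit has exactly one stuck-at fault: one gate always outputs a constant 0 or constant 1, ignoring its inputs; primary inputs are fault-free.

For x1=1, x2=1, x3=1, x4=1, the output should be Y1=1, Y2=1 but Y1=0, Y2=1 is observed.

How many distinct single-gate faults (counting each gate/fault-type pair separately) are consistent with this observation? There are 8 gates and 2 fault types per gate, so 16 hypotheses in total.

Fault-free: G0=1, G1=0, G2=1, G3=1, G4=1, G5=1, G6=1, G7=1 → Y1=1, Y2=1. Observed Y1=0, Y2=1.
  G0: stuck-at-0 ✓; others ✗
  G1: stuck-at-1 ✓; others ✗
  G2: stuck-at-0 ✓; others ✗
  G3: none of the 2 fault types match ✗
  G4: stuck-at-0 ✓; others ✗
  G5: none of the 2 fault types match ✗
  G6: none of the 2 fault types match ✗
  G7: none of the 2 fault types match ✗
Consistent faults: {G0 stuck-at-0, G1 stuck-at-1, G2 stuck-at-0, G4 stuck-at-0} — 4 in all.

4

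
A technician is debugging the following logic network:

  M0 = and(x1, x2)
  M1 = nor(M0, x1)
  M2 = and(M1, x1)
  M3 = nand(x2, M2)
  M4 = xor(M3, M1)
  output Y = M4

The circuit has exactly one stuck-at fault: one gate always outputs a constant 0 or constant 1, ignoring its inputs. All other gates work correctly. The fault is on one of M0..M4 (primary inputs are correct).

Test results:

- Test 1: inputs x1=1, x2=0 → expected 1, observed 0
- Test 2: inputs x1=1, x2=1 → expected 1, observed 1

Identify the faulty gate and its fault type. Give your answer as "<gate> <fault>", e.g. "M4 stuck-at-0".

Fault-free values for test 1 (x1=1, x2=0): M0=0, M1=0, M2=0, M3=1, M4=1, giving Y=1. Observed 0.
Test 1: faults giving observed 0 are {M1 stuck-at-1, M3 stuck-at-0, M4 stuck-at-0}.
Test 2 (x1=1, x2=1): fault-free M0=1, M1=0, M2=0, M3=1, M4=1 → 1; observed 1. Eliminates M3 stuck-at-0, M4 stuck-at-0.
Only M1 stuck-at-1 is consistent with every test.

M1 stuck-at-1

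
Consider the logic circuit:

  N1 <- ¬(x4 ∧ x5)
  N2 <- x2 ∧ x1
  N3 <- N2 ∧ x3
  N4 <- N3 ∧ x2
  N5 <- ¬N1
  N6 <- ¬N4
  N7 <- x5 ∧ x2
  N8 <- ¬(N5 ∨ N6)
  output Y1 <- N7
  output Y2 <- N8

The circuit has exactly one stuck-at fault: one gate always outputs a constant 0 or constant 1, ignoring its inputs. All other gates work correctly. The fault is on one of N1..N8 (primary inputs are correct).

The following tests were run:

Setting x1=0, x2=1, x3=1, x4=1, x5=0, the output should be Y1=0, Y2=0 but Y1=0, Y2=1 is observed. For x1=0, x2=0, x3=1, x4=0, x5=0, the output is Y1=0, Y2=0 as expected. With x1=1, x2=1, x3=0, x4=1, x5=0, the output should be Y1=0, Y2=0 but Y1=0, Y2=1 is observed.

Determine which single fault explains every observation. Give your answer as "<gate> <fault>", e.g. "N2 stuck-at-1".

N3 stuck-at-1

Fault-free values for test 1 (x1=0, x2=1, x3=1, x4=1, x5=0): N1=1, N2=0, N3=0, N4=0, N5=0, N6=1, N7=0, N8=0, giving Y1=0, Y2=0. Observed Y1=0, Y2=1.
Test 1: faults giving observed Y1=0, Y2=1 are {N2 stuck-at-1, N3 stuck-at-1, N4 stuck-at-1, N6 stuck-at-0, N8 stuck-at-1}.
Test 2 (x1=0, x2=0, x3=1, x4=0, x5=0): fault-free N1=1, N2=0, N3=0, N4=0, N5=0, N6=1, N7=0, N8=0 → Y1=0, Y2=0; observed Y1=0, Y2=0. Eliminates N4 stuck-at-1, N6 stuck-at-0, N8 stuck-at-1.
Test 3 (x1=1, x2=1, x3=0, x4=1, x5=0): fault-free N1=1, N2=1, N3=0, N4=0, N5=0, N6=1, N7=0, N8=0 → Y1=0, Y2=0; observed Y1=0, Y2=1. Eliminates N2 stuck-at-1.
Only N3 stuck-at-1 is consistent with every test.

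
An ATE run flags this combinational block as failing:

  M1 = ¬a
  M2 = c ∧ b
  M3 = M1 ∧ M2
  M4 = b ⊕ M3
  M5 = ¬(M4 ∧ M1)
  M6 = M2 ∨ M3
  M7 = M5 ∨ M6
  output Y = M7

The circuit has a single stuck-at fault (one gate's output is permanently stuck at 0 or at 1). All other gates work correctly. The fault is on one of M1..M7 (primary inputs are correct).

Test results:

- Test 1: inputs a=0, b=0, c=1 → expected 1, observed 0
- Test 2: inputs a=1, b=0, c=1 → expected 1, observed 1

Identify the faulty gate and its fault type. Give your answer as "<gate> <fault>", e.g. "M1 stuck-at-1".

M4 stuck-at-1

Fault-free values for test 1 (a=0, b=0, c=1): M1=1, M2=0, M3=0, M4=0, M5=1, M6=0, M7=1, giving Y=1. Observed 0.
Test 1: faults giving observed 0 are {M4 stuck-at-1, M5 stuck-at-0, M7 stuck-at-0}.
Test 2 (a=1, b=0, c=1): fault-free M1=0, M2=0, M3=0, M4=0, M5=1, M6=0, M7=1 → 1; observed 1. Eliminates M5 stuck-at-0, M7 stuck-at-0.
Only M4 stuck-at-1 is consistent with every test.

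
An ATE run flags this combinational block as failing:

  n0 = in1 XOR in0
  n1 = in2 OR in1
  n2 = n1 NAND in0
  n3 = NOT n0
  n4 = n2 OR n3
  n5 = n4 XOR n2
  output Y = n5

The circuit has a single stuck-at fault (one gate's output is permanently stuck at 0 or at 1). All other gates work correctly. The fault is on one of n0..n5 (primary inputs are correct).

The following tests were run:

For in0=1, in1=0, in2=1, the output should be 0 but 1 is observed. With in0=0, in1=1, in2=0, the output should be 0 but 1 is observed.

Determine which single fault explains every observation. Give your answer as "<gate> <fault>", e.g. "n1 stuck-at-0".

n5 stuck-at-1

Fault-free values for test 1 (in0=1, in1=0, in2=1): n0=1, n1=1, n2=0, n3=0, n4=0, n5=0, giving Y=0. Observed 1.
Test 1: faults giving observed 1 are {n0 stuck-at-0, n3 stuck-at-1, n4 stuck-at-1, n5 stuck-at-1}.
Test 2 (in0=0, in1=1, in2=0): fault-free n0=1, n1=1, n2=1, n3=0, n4=1, n5=0 → 0; observed 1. Eliminates n0 stuck-at-0, n3 stuck-at-1, n4 stuck-at-1.
Only n5 stuck-at-1 is consistent with every test.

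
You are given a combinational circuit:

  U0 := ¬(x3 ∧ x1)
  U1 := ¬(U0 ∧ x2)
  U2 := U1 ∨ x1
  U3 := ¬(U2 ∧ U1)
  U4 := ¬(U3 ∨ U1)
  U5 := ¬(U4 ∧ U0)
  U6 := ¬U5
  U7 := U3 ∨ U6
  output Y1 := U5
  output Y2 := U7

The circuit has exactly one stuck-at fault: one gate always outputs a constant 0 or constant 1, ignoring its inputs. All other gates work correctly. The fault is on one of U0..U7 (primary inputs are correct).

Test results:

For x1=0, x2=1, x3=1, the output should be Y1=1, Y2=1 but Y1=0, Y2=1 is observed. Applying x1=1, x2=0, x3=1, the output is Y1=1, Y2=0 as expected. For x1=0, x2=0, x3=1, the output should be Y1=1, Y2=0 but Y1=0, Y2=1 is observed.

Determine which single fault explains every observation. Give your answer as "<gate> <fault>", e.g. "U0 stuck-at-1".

U4 stuck-at-1

Fault-free values for test 1 (x1=0, x2=1, x3=1): U0=1, U1=0, U2=0, U3=1, U4=0, U5=1, U6=0, U7=1, giving Y1=1, Y2=1. Observed Y1=0, Y2=1.
Test 1: faults giving observed Y1=0, Y2=1 are {U3 stuck-at-0, U4 stuck-at-1, U5 stuck-at-0}.
Test 2 (x1=1, x2=0, x3=1): fault-free U0=0, U1=1, U2=1, U3=0, U4=0, U5=1, U6=0, U7=0 → Y1=1, Y2=0; observed Y1=1, Y2=0. Eliminates U5 stuck-at-0.
Test 3 (x1=0, x2=0, x3=1): fault-free U0=1, U1=1, U2=1, U3=0, U4=0, U5=1, U6=0, U7=0 → Y1=1, Y2=0; observed Y1=0, Y2=1. Eliminates U3 stuck-at-0.
Only U4 stuck-at-1 is consistent with every test.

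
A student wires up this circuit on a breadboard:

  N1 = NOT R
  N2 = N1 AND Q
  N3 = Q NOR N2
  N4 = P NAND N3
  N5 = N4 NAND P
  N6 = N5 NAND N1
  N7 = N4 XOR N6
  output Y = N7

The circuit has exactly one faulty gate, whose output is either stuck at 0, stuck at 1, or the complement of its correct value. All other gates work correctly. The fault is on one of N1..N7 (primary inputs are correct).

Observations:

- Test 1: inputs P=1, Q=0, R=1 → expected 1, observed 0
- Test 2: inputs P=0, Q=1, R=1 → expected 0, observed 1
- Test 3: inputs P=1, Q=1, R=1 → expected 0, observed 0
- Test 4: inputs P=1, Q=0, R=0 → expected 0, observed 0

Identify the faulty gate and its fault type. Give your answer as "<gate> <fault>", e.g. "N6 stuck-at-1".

Fault-free values for test 1 (P=1, Q=0, R=1): N1=0, N2=0, N3=1, N4=0, N5=1, N6=1, N7=1, giving Y=1. Observed 0.
Test 1: faults giving observed 0 are {N1 stuck-at-1, N1 inverted output, N2 stuck-at-1, N2 inverted output, N3 stuck-at-0, N3 inverted output, N4 stuck-at-1, N4 inverted output, N6 stuck-at-0, N6 inverted output, N7 stuck-at-0, N7 inverted output}.
Test 2 (P=0, Q=1, R=1): fault-free N1=0, N2=0, N3=0, N4=1, N5=1, N6=1, N7=0 → 0; observed 1. Eliminates N2 stuck-at-1, N2 inverted output, N3 stuck-at-0, N3 inverted output, N4 stuck-at-1, N7 stuck-at-0.
Test 3 (P=1, Q=1, R=1): fault-free N1=0, N2=0, N3=0, N4=1, N5=0, N6=1, N7=0 → 0; observed 0. Eliminates N4 inverted output, N6 stuck-at-0, N6 inverted output, N7 inverted output.
Test 4 (P=1, Q=0, R=0): fault-free N1=1, N2=0, N3=1, N4=0, N5=1, N6=0, N7=0 → 0; observed 0. Eliminates N1 inverted output.
Only N1 stuck-at-1 is consistent with every test.

N1 stuck-at-1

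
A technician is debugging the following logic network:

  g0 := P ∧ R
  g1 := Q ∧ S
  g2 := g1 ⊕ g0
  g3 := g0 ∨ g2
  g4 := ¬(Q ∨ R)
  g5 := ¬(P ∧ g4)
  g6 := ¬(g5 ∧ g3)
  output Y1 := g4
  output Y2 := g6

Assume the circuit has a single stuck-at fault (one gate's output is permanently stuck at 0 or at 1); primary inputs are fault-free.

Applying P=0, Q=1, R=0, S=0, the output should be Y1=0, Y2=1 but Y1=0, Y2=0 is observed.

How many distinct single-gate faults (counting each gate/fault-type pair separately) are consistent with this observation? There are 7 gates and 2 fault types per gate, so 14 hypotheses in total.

5

Fault-free: g0=0, g1=0, g2=0, g3=0, g4=0, g5=1, g6=1 → Y1=0, Y2=1. Observed Y1=0, Y2=0.
  g0 stuck-at-0: output Y1=0, Y2=1 ✗
  g0 stuck-at-1: output Y1=0, Y2=0 ✓
  g1 stuck-at-0: output Y1=0, Y2=1 ✗
  g1 stuck-at-1: output Y1=0, Y2=0 ✓
  g2 stuck-at-0: output Y1=0, Y2=1 ✗
  g2 stuck-at-1: output Y1=0, Y2=0 ✓
  g3 stuck-at-0: output Y1=0, Y2=1 ✗
  g3 stuck-at-1: output Y1=0, Y2=0 ✓
  g4 stuck-at-0: output Y1=0, Y2=1 ✗
  g4 stuck-at-1: output Y1=1, Y2=1 ✗
  g5 stuck-at-0: output Y1=0, Y2=1 ✗
  g5 stuck-at-1: output Y1=0, Y2=1 ✗
  g6 stuck-at-0: output Y1=0, Y2=0 ✓
  g6 stuck-at-1: output Y1=0, Y2=1 ✗
Consistent faults: {g0 stuck-at-1, g1 stuck-at-1, g2 stuck-at-1, g3 stuck-at-1, g6 stuck-at-0} — 5 in all.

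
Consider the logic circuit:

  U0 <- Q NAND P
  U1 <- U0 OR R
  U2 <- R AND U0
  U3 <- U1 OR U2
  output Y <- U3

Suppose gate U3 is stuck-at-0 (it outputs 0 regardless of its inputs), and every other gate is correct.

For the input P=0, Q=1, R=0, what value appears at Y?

Propagate with U3 forced: U0=1, U1=1, U2=0, U3=0 [stuck-at-0].
So Y = 0. (Without the fault it would be 1.)

0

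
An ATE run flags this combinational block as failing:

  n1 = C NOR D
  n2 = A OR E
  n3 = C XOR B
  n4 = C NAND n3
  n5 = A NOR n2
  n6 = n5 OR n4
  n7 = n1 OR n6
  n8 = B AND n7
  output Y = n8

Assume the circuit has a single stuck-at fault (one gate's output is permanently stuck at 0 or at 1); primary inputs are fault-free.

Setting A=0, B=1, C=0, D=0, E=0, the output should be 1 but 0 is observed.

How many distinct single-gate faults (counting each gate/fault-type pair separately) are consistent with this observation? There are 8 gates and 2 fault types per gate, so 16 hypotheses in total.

2

Fault-free: n1=1, n2=0, n3=1, n4=1, n5=1, n6=1, n7=1, n8=1 → 1. Observed 0.
  n1: none of the 2 fault types match ✗
  n2: none of the 2 fault types match ✗
  n3: none of the 2 fault types match ✗
  n4: none of the 2 fault types match ✗
  n5: none of the 2 fault types match ✗
  n6: none of the 2 fault types match ✗
  n7: stuck-at-0 ✓; others ✗
  n8: stuck-at-0 ✓; others ✗
Consistent faults: {n7 stuck-at-0, n8 stuck-at-0} — 2 in all.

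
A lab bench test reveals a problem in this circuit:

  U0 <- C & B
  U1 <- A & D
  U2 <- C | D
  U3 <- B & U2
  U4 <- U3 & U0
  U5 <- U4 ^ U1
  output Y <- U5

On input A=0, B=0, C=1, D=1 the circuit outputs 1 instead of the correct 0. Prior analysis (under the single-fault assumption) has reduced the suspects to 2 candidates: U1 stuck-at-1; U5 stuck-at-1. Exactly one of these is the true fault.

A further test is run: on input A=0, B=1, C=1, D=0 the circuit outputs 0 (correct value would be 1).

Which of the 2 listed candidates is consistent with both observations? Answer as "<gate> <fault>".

U1 stuck-at-1

Evaluate each candidate on input A=0, B=1, C=1, D=0:
  U1 stuck-at-1: U0=1, U1=1 [stuck-at-1], U2=1, U3=1, U4=1, U5=0 → 0 — matches
  U5 stuck-at-1: U0=1, U1=0, U2=1, U3=1, U4=1, U5=1 [stuck-at-1] → 1 — eliminated
Only U1 stuck-at-1 reproduces the observed 0.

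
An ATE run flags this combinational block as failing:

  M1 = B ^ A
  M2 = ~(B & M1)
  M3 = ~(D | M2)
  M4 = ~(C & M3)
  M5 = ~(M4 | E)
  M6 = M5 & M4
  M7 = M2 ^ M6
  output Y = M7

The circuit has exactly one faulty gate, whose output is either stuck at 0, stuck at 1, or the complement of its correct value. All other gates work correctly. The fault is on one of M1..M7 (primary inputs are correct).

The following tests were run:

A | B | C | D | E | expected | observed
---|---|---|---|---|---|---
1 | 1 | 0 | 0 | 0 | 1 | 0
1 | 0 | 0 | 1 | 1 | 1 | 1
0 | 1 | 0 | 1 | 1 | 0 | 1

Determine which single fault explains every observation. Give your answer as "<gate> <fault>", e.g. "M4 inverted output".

Fault-free values for test 1 (A=1, B=1, C=0, D=0, E=0): M1=0, M2=1, M3=0, M4=1, M5=0, M6=0, M7=1, giving Y=1. Observed 0.
Test 1: faults giving observed 0 are {M1 stuck-at-1, M1 inverted output, M2 stuck-at-0, M2 inverted output, M5 stuck-at-1, M5 inverted output, M6 stuck-at-1, M6 inverted output, M7 stuck-at-0, M7 inverted output}.
Test 2 (A=1, B=0, C=0, D=1, E=1): fault-free M1=1, M2=1, M3=0, M4=1, M5=0, M6=0, M7=1 → 1; observed 1. Eliminates M2 stuck-at-0, M2 inverted output, M5 stuck-at-1, M5 inverted output, M6 stuck-at-1, M6 inverted output, M7 stuck-at-0, M7 inverted output.
Test 3 (A=0, B=1, C=0, D=1, E=1): fault-free M1=1, M2=0, M3=0, M4=1, M5=0, M6=0, M7=0 → 0; observed 1. Eliminates M1 stuck-at-1.
Only M1 inverted output is consistent with every test.

M1 inverted output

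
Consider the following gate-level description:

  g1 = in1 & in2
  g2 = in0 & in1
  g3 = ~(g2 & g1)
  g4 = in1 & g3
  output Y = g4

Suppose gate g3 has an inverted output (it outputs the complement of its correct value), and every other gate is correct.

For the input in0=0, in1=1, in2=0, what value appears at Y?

Propagate with g3 forced: g1=0, g2=0, g3=0 [inverted output], g4=0.
So Y = 0. (Without the fault it would be 1.)

0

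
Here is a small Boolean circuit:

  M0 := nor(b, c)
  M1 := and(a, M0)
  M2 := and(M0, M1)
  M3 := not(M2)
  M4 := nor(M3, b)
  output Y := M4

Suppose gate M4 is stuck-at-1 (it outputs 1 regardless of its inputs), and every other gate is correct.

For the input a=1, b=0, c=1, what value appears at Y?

1

Propagate with M4 forced: M0=0, M1=0, M2=0, M3=1, M4=1 [stuck-at-1].
So Y = 1. (Without the fault it would be 0.)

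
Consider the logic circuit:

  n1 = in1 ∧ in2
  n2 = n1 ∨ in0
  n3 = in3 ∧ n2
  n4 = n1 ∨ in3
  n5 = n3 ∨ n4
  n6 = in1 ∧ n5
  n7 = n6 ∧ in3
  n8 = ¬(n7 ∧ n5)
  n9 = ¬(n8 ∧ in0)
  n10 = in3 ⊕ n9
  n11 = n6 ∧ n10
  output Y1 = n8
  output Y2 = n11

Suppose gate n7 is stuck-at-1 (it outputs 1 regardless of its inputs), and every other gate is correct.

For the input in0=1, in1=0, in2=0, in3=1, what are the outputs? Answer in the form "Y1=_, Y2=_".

Propagate with n7 forced: n1=0, n2=1, n3=1, n4=1, n5=1, n6=0, n7=1 [stuck-at-1], n8=0, n9=1, n10=0, n11=0.
So the outputs are Y1=0, Y2=0. (Without the fault they would be Y1=1, Y2=0.)

Y1=0, Y2=0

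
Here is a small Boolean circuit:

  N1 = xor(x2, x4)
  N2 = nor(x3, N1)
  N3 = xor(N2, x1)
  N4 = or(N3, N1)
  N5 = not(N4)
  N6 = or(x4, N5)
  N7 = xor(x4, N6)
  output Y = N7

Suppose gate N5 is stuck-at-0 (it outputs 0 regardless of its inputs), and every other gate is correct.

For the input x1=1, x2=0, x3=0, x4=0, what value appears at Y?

0

Propagate with N5 forced: N1=0, N2=1, N3=0, N4=0, N5=0 [stuck-at-0], N6=0, N7=0.
So Y = 0. (Without the fault it would be 1.)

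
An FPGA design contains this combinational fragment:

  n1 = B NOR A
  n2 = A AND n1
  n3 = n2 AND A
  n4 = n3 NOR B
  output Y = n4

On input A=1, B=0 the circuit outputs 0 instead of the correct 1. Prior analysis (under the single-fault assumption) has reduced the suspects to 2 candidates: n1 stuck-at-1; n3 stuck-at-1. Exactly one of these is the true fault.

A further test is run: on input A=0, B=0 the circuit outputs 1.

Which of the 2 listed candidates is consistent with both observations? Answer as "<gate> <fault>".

n1 stuck-at-1

Evaluate each candidate on input A=0, B=0:
  n1 stuck-at-1: n1=1 [stuck-at-1], n2=0, n3=0, n4=1 → 1 — matches
  n3 stuck-at-1: n1=1, n2=0, n3=1 [stuck-at-1], n4=0 → 0 — eliminated
Only n1 stuck-at-1 reproduces the observed 1.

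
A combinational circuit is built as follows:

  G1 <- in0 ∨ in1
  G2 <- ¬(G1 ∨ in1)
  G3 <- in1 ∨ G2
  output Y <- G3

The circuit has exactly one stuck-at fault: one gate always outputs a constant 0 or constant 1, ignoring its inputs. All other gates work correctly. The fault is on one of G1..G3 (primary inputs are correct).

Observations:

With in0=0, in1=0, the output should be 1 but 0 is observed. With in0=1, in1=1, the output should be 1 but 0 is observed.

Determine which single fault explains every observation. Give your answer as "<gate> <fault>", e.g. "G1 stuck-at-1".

G3 stuck-at-0

Fault-free values for test 1 (in0=0, in1=0): G1=0, G2=1, G3=1, giving Y=1. Observed 0.
Test 1: faults giving observed 0 are {G1 stuck-at-1, G2 stuck-at-0, G3 stuck-at-0}.
Test 2 (in0=1, in1=1): fault-free G1=1, G2=0, G3=1 → 1; observed 0. Eliminates G1 stuck-at-1, G2 stuck-at-0.
Only G3 stuck-at-0 is consistent with every test.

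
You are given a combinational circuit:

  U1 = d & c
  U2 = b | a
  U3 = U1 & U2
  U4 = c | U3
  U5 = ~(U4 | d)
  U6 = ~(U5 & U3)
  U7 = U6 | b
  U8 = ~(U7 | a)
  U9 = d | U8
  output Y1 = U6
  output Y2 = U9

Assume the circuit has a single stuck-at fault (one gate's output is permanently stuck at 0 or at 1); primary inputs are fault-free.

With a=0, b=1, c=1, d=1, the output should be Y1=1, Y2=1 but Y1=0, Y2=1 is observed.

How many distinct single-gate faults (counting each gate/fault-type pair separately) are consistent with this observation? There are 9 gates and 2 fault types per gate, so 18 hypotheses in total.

Fault-free: U1=1, U2=1, U3=1, U4=1, U5=0, U6=1, U7=1, U8=0, U9=1 → Y1=1, Y2=1. Observed Y1=0, Y2=1.
  U1: none of the 2 fault types match ✗
  U2: none of the 2 fault types match ✗
  U3: none of the 2 fault types match ✗
  U4: none of the 2 fault types match ✗
  U5: stuck-at-1 ✓; others ✗
  U6: stuck-at-0 ✓; others ✗
  U7: none of the 2 fault types match ✗
  U8: none of the 2 fault types match ✗
  U9: none of the 2 fault types match ✗
Consistent faults: {U5 stuck-at-1, U6 stuck-at-0} — 2 in all.

2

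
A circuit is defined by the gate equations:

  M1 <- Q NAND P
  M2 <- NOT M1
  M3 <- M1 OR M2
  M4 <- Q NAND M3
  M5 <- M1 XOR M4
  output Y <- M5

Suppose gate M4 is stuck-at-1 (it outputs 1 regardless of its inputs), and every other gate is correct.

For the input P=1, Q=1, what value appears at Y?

1

Propagate with M4 forced: M1=0, M2=1, M3=1, M4=1 [stuck-at-1], M5=1.
So Y = 1. (Without the fault it would be 0.)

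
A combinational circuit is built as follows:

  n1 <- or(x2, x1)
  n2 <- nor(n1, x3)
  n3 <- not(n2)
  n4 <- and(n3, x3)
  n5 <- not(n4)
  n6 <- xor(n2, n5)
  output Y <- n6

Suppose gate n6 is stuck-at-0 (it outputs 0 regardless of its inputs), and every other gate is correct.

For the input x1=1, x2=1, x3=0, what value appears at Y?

0

Propagate with n6 forced: n1=1, n2=0, n3=1, n4=0, n5=1, n6=0 [stuck-at-0].
So Y = 0. (Without the fault it would be 1.)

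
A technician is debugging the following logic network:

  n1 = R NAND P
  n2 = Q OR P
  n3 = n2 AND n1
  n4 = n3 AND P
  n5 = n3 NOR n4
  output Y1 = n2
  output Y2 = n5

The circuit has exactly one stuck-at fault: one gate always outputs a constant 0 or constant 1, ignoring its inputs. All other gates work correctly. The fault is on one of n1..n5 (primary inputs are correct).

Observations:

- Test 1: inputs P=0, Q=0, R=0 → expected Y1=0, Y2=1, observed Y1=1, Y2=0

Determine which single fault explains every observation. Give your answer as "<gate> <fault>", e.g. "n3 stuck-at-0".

Fault-free values for test 1 (P=0, Q=0, R=0): n1=1, n2=0, n3=0, n4=0, n5=1, giving Y1=0, Y2=1. Observed Y1=1, Y2=0.
Test 1: faults giving observed Y1=1, Y2=0 are {n2 stuck-at-1}.
Only n2 stuck-at-1 is consistent with every test.

n2 stuck-at-1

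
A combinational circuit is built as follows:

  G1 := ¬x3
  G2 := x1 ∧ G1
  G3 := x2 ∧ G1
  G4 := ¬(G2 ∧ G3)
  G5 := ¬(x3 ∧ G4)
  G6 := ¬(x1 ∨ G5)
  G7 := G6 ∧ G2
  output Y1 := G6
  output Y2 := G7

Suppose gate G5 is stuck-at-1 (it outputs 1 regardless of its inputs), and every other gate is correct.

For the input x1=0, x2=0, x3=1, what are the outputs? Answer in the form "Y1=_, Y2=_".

Propagate with G5 forced: G1=0, G2=0, G3=0, G4=1, G5=1 [stuck-at-1], G6=0, G7=0.
So the outputs are Y1=0, Y2=0. (Without the fault they would be Y1=1, Y2=0.)

Y1=0, Y2=0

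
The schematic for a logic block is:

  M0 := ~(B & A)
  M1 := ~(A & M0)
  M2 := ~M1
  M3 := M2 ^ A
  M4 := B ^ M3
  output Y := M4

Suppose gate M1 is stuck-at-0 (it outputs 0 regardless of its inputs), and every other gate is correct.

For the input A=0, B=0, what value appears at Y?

Propagate with M1 forced: M0=1, M1=0 [stuck-at-0], M2=1, M3=1, M4=1.
So Y = 1. (Without the fault it would be 0.)

1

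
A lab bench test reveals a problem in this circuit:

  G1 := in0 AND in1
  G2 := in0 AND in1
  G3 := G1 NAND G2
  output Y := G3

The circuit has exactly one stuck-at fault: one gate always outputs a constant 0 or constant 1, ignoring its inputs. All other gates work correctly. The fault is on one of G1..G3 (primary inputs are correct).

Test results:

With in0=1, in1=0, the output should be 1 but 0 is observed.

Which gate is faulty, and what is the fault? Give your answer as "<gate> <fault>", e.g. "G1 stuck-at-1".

G3 stuck-at-0

Fault-free values for test 1 (in0=1, in1=0): G1=0, G2=0, G3=1, giving Y=1. Observed 0.
Test 1: faults giving observed 0 are {G3 stuck-at-0}.
Only G3 stuck-at-0 is consistent with every test.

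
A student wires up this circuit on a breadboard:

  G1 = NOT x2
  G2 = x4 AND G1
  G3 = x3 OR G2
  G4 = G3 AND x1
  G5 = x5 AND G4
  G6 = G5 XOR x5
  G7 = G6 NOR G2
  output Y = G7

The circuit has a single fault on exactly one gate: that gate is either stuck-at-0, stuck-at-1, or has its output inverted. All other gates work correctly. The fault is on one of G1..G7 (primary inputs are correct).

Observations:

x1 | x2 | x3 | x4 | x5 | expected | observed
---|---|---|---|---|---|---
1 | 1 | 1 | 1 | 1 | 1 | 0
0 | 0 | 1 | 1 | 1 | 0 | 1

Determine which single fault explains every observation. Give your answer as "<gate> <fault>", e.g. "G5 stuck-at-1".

Fault-free values for test 1 (x1=1, x2=1, x3=1, x4=1, x5=1): G1=0, G2=0, G3=1, G4=1, G5=1, G6=0, G7=1, giving Y=1. Observed 0.
Test 1: faults giving observed 0 are {G1 stuck-at-1, G1 inverted output, G2 stuck-at-1, G2 inverted output, G3 stuck-at-0, G3 inverted output, G4 stuck-at-0, G4 inverted output, G5 stuck-at-0, G5 inverted output, G6 stuck-at-1, G6 inverted output, G7 stuck-at-0, G7 inverted output}.
Test 2 (x1=0, x2=0, x3=1, x4=1, x5=1): fault-free G1=1, G2=1, G3=1, G4=0, G5=0, G6=1, G7=0 → 0; observed 1. Eliminates G1 stuck-at-1, G1 inverted output, G2 stuck-at-1, G2 inverted output, G3 stuck-at-0, G3 inverted output, G4 stuck-at-0, G4 inverted output, G5 stuck-at-0, G5 inverted output, G6 stuck-at-1, G6 inverted output, G7 stuck-at-0.
Only G7 inverted output is consistent with every test.

G7 inverted output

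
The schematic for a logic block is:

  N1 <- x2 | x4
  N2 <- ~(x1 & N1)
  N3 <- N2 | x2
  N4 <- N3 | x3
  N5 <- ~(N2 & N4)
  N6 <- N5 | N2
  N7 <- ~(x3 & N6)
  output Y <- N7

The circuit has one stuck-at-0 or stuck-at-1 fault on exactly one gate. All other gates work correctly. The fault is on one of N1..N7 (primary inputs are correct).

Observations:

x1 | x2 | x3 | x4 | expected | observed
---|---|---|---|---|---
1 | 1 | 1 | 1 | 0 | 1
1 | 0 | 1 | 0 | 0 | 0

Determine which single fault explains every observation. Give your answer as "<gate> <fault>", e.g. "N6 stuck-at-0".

Fault-free values for test 1 (x1=1, x2=1, x3=1, x4=1): N1=1, N2=0, N3=1, N4=1, N5=1, N6=1, N7=0, giving Y=0. Observed 1.
Test 1: faults giving observed 1 are {N5 stuck-at-0, N6 stuck-at-0, N7 stuck-at-1}.
Test 2 (x1=1, x2=0, x3=1, x4=0): fault-free N1=0, N2=1, N3=1, N4=1, N5=0, N6=1, N7=0 → 0; observed 0. Eliminates N6 stuck-at-0, N7 stuck-at-1.
Only N5 stuck-at-0 is consistent with every test.

N5 stuck-at-0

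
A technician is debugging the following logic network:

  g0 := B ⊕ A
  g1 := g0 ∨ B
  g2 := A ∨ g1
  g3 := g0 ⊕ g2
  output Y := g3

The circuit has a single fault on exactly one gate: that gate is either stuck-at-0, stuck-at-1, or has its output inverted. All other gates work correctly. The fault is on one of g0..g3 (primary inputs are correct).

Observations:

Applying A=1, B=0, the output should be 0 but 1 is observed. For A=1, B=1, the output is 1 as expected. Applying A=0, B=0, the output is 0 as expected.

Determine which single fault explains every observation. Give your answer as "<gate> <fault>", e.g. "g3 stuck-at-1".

Fault-free values for test 1 (A=1, B=0): g0=1, g1=1, g2=1, g3=0, giving Y=0. Observed 1.
Test 1: faults giving observed 1 are {g0 stuck-at-0, g0 inverted output, g2 stuck-at-0, g2 inverted output, g3 stuck-at-1, g3 inverted output}.
Test 2 (A=1, B=1): fault-free g0=0, g1=1, g2=1, g3=1 → 1; observed 1. Eliminates g0 inverted output, g2 stuck-at-0, g2 inverted output, g3 inverted output.
Test 3 (A=0, B=0): fault-free g0=0, g1=0, g2=0, g3=0 → 0; observed 0. Eliminates g3 stuck-at-1.
Only g0 stuck-at-0 is consistent with every test.

g0 stuck-at-0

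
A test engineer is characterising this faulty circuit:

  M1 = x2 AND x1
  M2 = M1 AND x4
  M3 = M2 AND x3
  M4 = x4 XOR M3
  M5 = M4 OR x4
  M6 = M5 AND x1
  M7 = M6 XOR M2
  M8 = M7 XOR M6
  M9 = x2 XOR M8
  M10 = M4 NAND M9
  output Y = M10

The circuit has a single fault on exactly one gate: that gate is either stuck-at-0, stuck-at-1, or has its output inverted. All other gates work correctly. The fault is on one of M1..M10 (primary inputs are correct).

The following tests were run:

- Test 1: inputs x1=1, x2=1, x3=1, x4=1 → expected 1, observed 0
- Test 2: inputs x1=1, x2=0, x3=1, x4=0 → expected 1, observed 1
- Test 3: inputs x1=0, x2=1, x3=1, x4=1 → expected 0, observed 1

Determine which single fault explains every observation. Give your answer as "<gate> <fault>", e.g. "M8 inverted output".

M1 inverted output

Fault-free values for test 1 (x1=1, x2=1, x3=1, x4=1): M1=1, M2=1, M3=1, M4=0, M5=1, M6=1, M7=0, M8=1, M9=0, M10=1, giving Y=1. Observed 0.
Test 1: faults giving observed 0 are {M1 stuck-at-0, M1 inverted output, M2 stuck-at-0, M2 inverted output, M10 stuck-at-0, M10 inverted output}.
Test 2 (x1=1, x2=0, x3=1, x4=0): fault-free M1=0, M2=0, M3=0, M4=0, M5=0, M6=0, M7=0, M8=0, M9=0, M10=1 → 1; observed 1. Eliminates M2 inverted output, M10 stuck-at-0, M10 inverted output.
Test 3 (x1=0, x2=1, x3=1, x4=1): fault-free M1=0, M2=0, M3=0, M4=1, M5=1, M6=0, M7=0, M8=0, M9=1, M10=0 → 0; observed 1. Eliminates M1 stuck-at-0, M2 stuck-at-0.
Only M1 inverted output is consistent with every test.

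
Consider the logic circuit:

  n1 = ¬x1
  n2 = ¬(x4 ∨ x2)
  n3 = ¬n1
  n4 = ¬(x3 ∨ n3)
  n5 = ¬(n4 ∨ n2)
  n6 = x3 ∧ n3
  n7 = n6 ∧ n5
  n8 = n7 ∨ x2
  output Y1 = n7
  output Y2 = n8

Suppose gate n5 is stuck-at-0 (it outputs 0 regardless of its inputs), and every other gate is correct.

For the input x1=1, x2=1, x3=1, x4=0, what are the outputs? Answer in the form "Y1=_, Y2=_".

Propagate with n5 forced: n1=0, n2=0, n3=1, n4=0, n5=0 [stuck-at-0], n6=1, n7=0, n8=1.
So the outputs are Y1=0, Y2=1. (Without the fault they would be Y1=1, Y2=1.)

Y1=0, Y2=1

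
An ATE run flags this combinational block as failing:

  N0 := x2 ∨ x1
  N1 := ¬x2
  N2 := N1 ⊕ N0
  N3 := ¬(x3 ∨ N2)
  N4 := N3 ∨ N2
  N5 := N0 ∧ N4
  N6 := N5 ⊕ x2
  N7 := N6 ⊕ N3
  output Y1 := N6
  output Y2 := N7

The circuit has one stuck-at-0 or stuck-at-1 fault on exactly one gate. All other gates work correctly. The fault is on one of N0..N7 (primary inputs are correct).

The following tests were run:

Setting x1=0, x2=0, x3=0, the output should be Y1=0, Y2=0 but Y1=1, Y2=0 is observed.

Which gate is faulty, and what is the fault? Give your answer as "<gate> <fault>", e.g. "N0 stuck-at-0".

Fault-free values for test 1 (x1=0, x2=0, x3=0): N0=0, N1=1, N2=1, N3=0, N4=1, N5=0, N6=0, N7=0, giving Y1=0, Y2=0. Observed Y1=1, Y2=0.
Test 1: faults giving observed Y1=1, Y2=0 are {N0 stuck-at-1}.
Only N0 stuck-at-1 is consistent with every test.

N0 stuck-at-1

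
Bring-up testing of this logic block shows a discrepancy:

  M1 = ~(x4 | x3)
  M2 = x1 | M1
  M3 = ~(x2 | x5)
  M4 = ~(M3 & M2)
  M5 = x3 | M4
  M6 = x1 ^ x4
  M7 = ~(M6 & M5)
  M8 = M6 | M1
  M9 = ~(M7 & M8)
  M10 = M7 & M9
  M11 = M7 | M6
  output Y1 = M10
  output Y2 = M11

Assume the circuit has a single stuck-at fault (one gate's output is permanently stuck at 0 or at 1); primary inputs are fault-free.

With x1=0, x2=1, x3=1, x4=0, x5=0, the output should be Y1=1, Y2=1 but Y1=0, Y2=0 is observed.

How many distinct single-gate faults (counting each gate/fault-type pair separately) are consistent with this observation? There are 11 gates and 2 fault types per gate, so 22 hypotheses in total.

Fault-free: M1=0, M2=0, M3=0, M4=1, M5=1, M6=0, M7=1, M8=0, M9=1, M10=1, M11=1 → Y1=1, Y2=1. Observed Y1=0, Y2=0.
  M1: none of the 2 fault types match ✗
  M2: none of the 2 fault types match ✗
  M3: none of the 2 fault types match ✗
  M4: none of the 2 fault types match ✗
  M5: none of the 2 fault types match ✗
  M6: none of the 2 fault types match ✗
  M7: stuck-at-0 ✓; others ✗
  M8: none of the 2 fault types match ✗
  M9: none of the 2 fault types match ✗
  M10: none of the 2 fault types match ✗
  M11: none of the 2 fault types match ✗
Consistent faults: {M7 stuck-at-0} — 1 in all.

1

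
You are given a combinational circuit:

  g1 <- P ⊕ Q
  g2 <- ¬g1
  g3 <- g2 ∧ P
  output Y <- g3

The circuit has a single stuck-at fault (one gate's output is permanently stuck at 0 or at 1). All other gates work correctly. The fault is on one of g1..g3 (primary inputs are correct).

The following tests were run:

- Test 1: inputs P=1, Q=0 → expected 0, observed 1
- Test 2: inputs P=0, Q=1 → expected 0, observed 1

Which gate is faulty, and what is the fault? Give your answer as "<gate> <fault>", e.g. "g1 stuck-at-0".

Fault-free values for test 1 (P=1, Q=0): g1=1, g2=0, g3=0, giving Y=0. Observed 1.
Test 1: faults giving observed 1 are {g1 stuck-at-0, g2 stuck-at-1, g3 stuck-at-1}.
Test 2 (P=0, Q=1): fault-free g1=1, g2=0, g3=0 → 0; observed 1. Eliminates g1 stuck-at-0, g2 stuck-at-1.
Only g3 stuck-at-1 is consistent with every test.

g3 stuck-at-1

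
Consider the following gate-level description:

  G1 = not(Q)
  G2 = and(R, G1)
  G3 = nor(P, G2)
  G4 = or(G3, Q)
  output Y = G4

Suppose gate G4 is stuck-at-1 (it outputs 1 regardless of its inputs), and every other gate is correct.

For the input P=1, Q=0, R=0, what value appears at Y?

Propagate with G4 forced: G1=1, G2=0, G3=0, G4=1 [stuck-at-1].
So Y = 1. (Without the fault it would be 0.)

1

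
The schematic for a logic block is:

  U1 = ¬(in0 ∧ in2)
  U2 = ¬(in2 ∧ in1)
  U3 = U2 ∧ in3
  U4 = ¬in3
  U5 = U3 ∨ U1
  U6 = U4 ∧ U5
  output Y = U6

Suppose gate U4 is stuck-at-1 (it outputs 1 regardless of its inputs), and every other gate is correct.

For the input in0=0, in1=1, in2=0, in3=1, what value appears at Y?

1

Propagate with U4 forced: U1=1, U2=1, U3=1, U4=1 [stuck-at-1], U5=1, U6=1.
So Y = 1. (Without the fault it would be 0.)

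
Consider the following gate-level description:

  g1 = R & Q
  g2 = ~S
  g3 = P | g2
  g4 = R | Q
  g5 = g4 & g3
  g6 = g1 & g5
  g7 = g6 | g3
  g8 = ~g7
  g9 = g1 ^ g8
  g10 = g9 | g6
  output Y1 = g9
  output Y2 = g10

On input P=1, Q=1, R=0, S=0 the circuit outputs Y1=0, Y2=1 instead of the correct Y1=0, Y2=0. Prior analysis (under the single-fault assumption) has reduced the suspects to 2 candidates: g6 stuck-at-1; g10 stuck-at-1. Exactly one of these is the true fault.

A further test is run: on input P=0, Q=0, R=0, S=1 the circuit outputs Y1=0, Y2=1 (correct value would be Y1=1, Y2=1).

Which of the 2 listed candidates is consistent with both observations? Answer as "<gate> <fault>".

Evaluate each candidate on input P=0, Q=0, R=0, S=1:
  g6 stuck-at-1: g1=0, g2=0, g3=0, g4=0, g5=0, g6=1 [stuck-at-1], g7=1, g8=0, g9=0, g10=1 → Y1=0, Y2=1 — matches
  g10 stuck-at-1: g1=0, g2=0, g3=0, g4=0, g5=0, g6=0, g7=0, g8=1, g9=1, g10=1 [stuck-at-1] → Y1=1, Y2=1 — eliminated
Only g6 stuck-at-1 reproduces the observed Y1=0, Y2=1.

g6 stuck-at-1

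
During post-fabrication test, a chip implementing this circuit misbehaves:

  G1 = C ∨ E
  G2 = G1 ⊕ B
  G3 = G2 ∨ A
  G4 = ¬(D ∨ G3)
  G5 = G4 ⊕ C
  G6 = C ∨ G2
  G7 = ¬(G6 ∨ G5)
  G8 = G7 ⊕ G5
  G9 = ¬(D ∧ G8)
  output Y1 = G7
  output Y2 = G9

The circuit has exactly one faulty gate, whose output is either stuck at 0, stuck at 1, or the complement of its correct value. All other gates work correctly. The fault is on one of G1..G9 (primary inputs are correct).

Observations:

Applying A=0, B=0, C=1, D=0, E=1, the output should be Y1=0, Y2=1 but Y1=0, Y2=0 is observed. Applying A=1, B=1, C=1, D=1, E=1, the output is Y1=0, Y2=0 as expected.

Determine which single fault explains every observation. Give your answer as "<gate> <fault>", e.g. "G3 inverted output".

Fault-free values for test 1 (A=0, B=0, C=1, D=0, E=1): G1=1, G2=1, G3=1, G4=0, G5=1, G6=1, G7=0, G8=1, G9=1, giving Y1=0, Y2=1. Observed Y1=0, Y2=0.
Test 1: faults giving observed Y1=0, Y2=0 are {G9 stuck-at-0, G9 inverted output}.
Test 2 (A=1, B=1, C=1, D=1, E=1): fault-free G1=1, G2=0, G3=1, G4=0, G5=1, G6=1, G7=0, G8=1, G9=0 → Y1=0, Y2=0; observed Y1=0, Y2=0. Eliminates G9 inverted output.
Only G9 stuck-at-0 is consistent with every test.

G9 stuck-at-0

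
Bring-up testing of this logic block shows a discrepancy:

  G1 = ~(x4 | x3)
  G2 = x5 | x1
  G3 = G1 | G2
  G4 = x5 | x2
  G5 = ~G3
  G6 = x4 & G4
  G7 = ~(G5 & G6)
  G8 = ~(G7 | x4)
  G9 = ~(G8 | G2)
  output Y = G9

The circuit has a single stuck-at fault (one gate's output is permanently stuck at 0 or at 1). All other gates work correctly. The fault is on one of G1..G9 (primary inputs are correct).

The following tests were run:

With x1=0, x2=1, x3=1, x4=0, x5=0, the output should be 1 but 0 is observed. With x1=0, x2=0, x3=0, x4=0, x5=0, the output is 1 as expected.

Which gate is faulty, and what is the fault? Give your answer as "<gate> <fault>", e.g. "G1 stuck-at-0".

Fault-free values for test 1 (x1=0, x2=1, x3=1, x4=0, x5=0): G1=0, G2=0, G3=0, G4=1, G5=1, G6=0, G7=1, G8=0, G9=1, giving Y=1. Observed 0.
Test 1: faults giving observed 0 are {G2 stuck-at-1, G6 stuck-at-1, G7 stuck-at-0, G8 stuck-at-1, G9 stuck-at-0}.
Test 2 (x1=0, x2=0, x3=0, x4=0, x5=0): fault-free G1=1, G2=0, G3=1, G4=0, G5=0, G6=0, G7=1, G8=0, G9=1 → 1; observed 1. Eliminates G2 stuck-at-1, G7 stuck-at-0, G8 stuck-at-1, G9 stuck-at-0.
Only G6 stuck-at-1 is consistent with every test.

G6 stuck-at-1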